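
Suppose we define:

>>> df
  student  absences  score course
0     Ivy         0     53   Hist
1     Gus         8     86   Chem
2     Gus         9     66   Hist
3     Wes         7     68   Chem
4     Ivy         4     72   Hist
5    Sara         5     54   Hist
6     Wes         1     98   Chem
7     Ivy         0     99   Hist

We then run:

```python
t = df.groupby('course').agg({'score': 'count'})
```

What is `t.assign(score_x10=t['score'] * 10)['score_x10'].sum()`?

group by course, count of score:
        score
course       
Chem        3
Hist        5
add column score_x10 = t['score'] * 10:
        score  score_x10
course                  
Chem        3         30
Hist        5         50
Finally, sum of column 'score_x10' = 80.

80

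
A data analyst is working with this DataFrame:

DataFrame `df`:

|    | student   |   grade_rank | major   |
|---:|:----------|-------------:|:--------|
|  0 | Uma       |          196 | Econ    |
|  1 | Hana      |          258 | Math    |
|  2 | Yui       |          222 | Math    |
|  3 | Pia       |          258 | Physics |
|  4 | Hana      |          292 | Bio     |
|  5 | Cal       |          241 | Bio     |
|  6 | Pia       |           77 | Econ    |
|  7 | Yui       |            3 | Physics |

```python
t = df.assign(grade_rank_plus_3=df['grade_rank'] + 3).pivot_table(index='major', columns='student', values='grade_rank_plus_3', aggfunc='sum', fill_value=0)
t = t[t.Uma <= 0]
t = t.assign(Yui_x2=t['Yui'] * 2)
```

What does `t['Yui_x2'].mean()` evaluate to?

add column grade_rank_plus_3 = df['grade_rank'] + 3:
  student  grade_rank    major  grade_rank_plus_3
0     Uma         196     Econ                199
1    Hana         258     Math                261
2     Yui         222     Math                225
3     Pia         258  Physics                261
4    Hana         292      Bio                295
5     Cal         241      Bio                244
6     Pia          77     Econ                 80
7     Yui           3  Physics                  6
pivot: rows=major, cols=student, sum(grade_rank_plus_3):
student  Cal  Hana  Pia  Uma  Yui
major                            
Bio      244   295    0    0    0
Econ       0     0   80  199    0
Math       0   261    0    0  225
Physics    0     0  261    0    6
filter rows where Uma <= 0:
student  Cal  Hana  Pia  Uma  Yui
major                            
Bio      244   295    0    0    0
Math       0   261    0    0  225
Physics    0     0  261    0    6
add column Yui_x2 = t['Yui'] * 2:
student  Cal  Hana  Pia  Uma  Yui  Yui_x2
major                                    
Bio      244   295    0    0    0       0
Math       0   261    0    0  225     450
Physics    0     0  261    0    6      12
Finally, mean of column 'Yui_x2' = 154.0.

154.0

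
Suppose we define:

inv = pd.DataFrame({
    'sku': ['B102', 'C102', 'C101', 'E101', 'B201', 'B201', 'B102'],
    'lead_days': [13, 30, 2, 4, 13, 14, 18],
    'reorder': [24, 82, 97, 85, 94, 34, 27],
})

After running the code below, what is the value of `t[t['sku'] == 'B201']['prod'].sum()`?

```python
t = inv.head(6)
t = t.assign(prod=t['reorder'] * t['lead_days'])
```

1698

take first 6 rows:
    sku  lead_days  reorder
0  B102         13       24
1  C102         30       82
2  C101          2       97
3  E101          4       85
4  B201         13       94
5  B201         14       34
add column prod = t['reorder'] * t['lead_days']:
    sku  lead_days  reorder  prod
0  B102         13       24   312
1  C102         30       82  2460
2  C101          2       97   194
3  E101          4       85   340
4  B201         13       94  1222
5  B201         14       34   476
filter rows where sku == 'B201':
    sku  lead_days  reorder  prod
4  B201         13       94  1222
5  B201         14       34   476
Reading off the sum of column 'prod', we get 1698.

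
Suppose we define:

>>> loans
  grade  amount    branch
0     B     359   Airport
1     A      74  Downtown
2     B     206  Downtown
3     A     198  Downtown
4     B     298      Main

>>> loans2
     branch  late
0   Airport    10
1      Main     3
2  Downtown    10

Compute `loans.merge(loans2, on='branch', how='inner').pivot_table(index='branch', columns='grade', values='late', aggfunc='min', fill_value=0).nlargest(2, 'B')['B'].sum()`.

merge on 'branch' (how='inner') → 5 rows:
  grade  amount    branch  late
0     B     359   Airport    10
1     A      74  Downtown    10
2     B     206  Downtown    10
3     A     198  Downtown    10
4     B     298      Main     3
pivot: rows=branch, cols=grade, min(late):
grade      A   B
branch          
Airport    0  10
Downtown  10  10
Main       0   3
take 2 rows with largest B:
grade      A   B
branch          
Airport    0  10
Downtown  10  10
Reading off the sum of column 'B', we get 20.

20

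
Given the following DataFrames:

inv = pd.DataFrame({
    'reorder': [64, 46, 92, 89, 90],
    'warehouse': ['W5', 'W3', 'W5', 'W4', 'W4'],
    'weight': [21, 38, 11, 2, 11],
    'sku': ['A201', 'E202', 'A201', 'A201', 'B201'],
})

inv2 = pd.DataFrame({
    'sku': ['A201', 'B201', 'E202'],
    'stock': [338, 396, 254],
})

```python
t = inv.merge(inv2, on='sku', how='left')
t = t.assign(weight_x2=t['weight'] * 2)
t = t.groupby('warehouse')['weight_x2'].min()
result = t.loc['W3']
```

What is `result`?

76

merge on 'sku' (how='left') → 5 rows:
   reorder warehouse  weight   sku  stock
0       64        W5      21  A201    338
1       46        W3      38  E202    254
2       92        W5      11  A201    338
3       89        W4       2  A201    338
4       90        W4      11  B201    396
add column weight_x2 = t['weight'] * 2:
   reorder warehouse  weight   sku  stock  weight_x2
0       64        W5      21  A201    338         42
1       46        W3      38  E202    254         76
2       92        W5      11  A201    338         22
3       89        W4       2  A201    338          4
4       90        W4      11  B201    396         22
group by warehouse, min of weight_x2:
warehouse
W3    76
W4     4
W5    22
Name: weight_x2, dtype: int64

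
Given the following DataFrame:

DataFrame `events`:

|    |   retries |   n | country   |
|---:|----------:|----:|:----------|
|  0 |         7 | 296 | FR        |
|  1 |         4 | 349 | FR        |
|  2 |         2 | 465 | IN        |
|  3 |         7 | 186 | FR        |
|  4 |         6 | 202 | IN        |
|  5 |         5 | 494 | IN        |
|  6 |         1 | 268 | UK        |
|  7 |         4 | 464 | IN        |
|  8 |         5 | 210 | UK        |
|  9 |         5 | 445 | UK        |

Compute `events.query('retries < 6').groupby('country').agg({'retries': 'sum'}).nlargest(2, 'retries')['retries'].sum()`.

22

filter rows where retries < 6:
   retries    n country
1        4  349      FR
2        2  465      IN
5        5  494      IN
6        1  268      UK
7        4  464      IN
8        5  210      UK
9        5  445      UK
group by country, sum of retries:
         retries
country         
FR             4
IN            11
UK            11
take 2 rows with largest retries:
         retries
country         
IN            11
UK            11
Hence 22.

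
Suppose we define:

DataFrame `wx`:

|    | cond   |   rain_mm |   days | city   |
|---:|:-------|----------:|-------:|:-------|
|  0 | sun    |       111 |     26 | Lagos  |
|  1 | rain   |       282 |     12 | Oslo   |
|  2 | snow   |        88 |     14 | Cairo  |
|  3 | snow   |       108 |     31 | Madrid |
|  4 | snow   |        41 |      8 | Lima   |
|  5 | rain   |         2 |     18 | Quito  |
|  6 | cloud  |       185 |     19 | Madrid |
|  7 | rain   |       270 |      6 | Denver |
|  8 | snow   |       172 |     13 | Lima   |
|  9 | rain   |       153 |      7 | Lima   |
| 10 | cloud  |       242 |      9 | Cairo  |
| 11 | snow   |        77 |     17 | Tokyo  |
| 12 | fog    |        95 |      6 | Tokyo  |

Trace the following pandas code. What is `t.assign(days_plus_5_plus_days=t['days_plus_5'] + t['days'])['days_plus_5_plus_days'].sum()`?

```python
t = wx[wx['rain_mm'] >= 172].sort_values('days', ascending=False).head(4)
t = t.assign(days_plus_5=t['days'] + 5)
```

126

filter rows where rain_mm >= 172:
     cond  rain_mm  days    city
1    rain      282    12    Oslo
6   cloud      185    19  Madrid
7    rain      270     6  Denver
8    snow      172    13    Lima
10  cloud      242     9   Cairo
sort by days descending:
     cond  rain_mm  days    city
6   cloud      185    19  Madrid
8    snow      172    13    Lima
1    rain      282    12    Oslo
10  cloud      242     9   Cairo
7    rain      270     6  Denver
take first 4 rows:
     cond  rain_mm  days    city
6   cloud      185    19  Madrid
8    snow      172    13    Lima
1    rain      282    12    Oslo
10  cloud      242     9   Cairo
add column days_plus_5 = t['days'] + 5:
     cond  rain_mm  days    city  days_plus_5
6   cloud      185    19  Madrid           24
8    snow      172    13    Lima           18
1    rain      282    12    Oslo           17
10  cloud      242     9   Cairo           14
add column days_plus_5_plus_days = t['days_plus_5'] + t['days']:
     cond  rain_mm  days    city  days_plus_5  days_plus_5_plus_days
6   cloud      185    19  Madrid           24                     43
8    snow      172    13    Lima           18                     31
1    rain      282    12    Oslo           17                     29
10  cloud      242     9   Cairo           14                     23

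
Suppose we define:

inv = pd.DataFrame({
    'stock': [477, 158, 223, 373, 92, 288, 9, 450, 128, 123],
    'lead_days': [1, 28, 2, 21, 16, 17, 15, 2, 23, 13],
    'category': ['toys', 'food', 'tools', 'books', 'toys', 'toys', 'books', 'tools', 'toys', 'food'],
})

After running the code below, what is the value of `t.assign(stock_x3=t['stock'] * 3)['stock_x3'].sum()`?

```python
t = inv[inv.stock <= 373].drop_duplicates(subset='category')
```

2538

filter rows where stock <= 373:
   stock  lead_days category
1    158         28     food
2    223          2    tools
3    373         21    books
4     92         16     toys
5    288         17     toys
6      9         15    books
8    128         23     toys
9    123         13     food
drop duplicate category (keep=first):
   stock  lead_days category
1    158         28     food
2    223          2    tools
3    373         21    books
4     92         16     toys
add column stock_x3 = t['stock'] * 3:
   stock  lead_days category  stock_x3
1    158         28     food       474
2    223          2    tools       669
3    373         21    books      1119
4     92         16     toys       276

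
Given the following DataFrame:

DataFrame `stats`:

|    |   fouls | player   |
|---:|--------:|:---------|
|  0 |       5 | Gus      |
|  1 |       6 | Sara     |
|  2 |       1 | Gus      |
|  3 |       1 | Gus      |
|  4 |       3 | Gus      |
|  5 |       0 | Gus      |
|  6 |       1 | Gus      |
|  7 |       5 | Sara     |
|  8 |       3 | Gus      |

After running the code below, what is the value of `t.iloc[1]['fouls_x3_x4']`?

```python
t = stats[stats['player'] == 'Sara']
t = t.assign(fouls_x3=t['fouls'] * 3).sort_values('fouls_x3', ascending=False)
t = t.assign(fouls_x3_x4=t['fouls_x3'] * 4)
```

60

filter rows where player == 'Sara':
   fouls player
1      6   Sara
7      5   Sara
add column fouls_x3 = t['fouls'] * 3:
   fouls player  fouls_x3
1      6   Sara        18
7      5   Sara        15
sort by fouls_x3 descending:
   fouls player  fouls_x3
1      6   Sara        18
7      5   Sara        15
add column fouls_x3_x4 = t['fouls_x3'] * 4:
   fouls player  fouls_x3  fouls_x3_x4
1      6   Sara        18           72
7      5   Sara        15           60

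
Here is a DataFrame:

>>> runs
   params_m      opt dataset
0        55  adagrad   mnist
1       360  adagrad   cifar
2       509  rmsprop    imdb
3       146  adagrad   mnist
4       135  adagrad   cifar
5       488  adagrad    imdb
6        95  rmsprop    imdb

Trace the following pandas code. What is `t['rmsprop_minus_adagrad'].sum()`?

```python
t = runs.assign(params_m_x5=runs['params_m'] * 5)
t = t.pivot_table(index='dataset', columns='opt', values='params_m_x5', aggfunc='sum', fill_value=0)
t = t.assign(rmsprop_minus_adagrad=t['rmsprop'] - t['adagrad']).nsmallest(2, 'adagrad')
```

add column params_m_x5 = runs['params_m'] * 5:
   params_m      opt dataset  params_m_x5
0        55  adagrad   mnist          275
1       360  adagrad   cifar         1800
2       509  rmsprop    imdb         2545
3       146  adagrad   mnist          730
4       135  adagrad   cifar          675
5       488  adagrad    imdb         2440
6        95  rmsprop    imdb          475
pivot: rows=dataset, cols=opt, sum(params_m_x5):
opt      adagrad  rmsprop
dataset                  
cifar       2475        0
imdb        2440     3020
mnist       1005        0
add column rmsprop_minus_adagrad = t['rmsprop'] - t['adagrad']:
opt      adagrad  rmsprop  rmsprop_minus_adagrad
dataset                                         
cifar       2475        0                  -2475
imdb        2440     3020                    580
mnist       1005        0                  -1005
take 2 rows with smallest adagrad:
opt      adagrad  rmsprop  rmsprop_minus_adagrad
dataset                                         
mnist       1005        0                  -1005
imdb        2440     3020                    580
Taking the sum of column 'rmsprop_minus_adagrad' gives -425.

-425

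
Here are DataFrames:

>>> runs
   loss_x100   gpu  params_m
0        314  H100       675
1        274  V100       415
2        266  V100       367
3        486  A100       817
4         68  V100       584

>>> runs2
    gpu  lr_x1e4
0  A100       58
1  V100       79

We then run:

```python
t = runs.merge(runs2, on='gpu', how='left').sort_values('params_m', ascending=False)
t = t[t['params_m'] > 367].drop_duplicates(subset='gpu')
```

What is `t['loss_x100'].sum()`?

868

merge on 'gpu' (how='left') → 5 rows:
   loss_x100   gpu  params_m  lr_x1e4
0        314  H100       675      NaN
1        274  V100       415     79.0
2        266  V100       367     79.0
3        486  A100       817     58.0
4         68  V100       584     79.0
sort by params_m descending:
   loss_x100   gpu  params_m  lr_x1e4
3        486  A100       817     58.0
0        314  H100       675      NaN
4         68  V100       584     79.0
1        274  V100       415     79.0
2        266  V100       367     79.0
filter rows where params_m > 367:
   loss_x100   gpu  params_m  lr_x1e4
3        486  A100       817     58.0
0        314  H100       675      NaN
4         68  V100       584     79.0
1        274  V100       415     79.0
drop duplicate gpu (keep=first):
   loss_x100   gpu  params_m  lr_x1e4
3        486  A100       817     58.0
0        314  H100       675      NaN
4         68  V100       584     79.0
So sum() = 868.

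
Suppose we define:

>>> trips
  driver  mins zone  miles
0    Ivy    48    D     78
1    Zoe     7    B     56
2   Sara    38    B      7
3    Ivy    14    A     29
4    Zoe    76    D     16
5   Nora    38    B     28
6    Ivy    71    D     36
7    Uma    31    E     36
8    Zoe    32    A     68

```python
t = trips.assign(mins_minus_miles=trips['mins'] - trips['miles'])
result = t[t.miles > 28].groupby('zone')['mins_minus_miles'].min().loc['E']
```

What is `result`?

-5

add column mins_minus_miles = trips['mins'] - trips['miles']:
  driver  mins zone  miles  mins_minus_miles
0    Ivy    48    D     78               -30
1    Zoe     7    B     56               -49
2   Sara    38    B      7                31
3    Ivy    14    A     29               -15
4    Zoe    76    D     16                60
5   Nora    38    B     28                10
6    Ivy    71    D     36                35
7    Uma    31    E     36                -5
8    Zoe    32    A     68               -36
filter rows where miles > 28:
  driver  mins zone  miles  mins_minus_miles
0    Ivy    48    D     78               -30
1    Zoe     7    B     56               -49
3    Ivy    14    A     29               -15
6    Ivy    71    D     36                35
7    Uma    31    E     36                -5
8    Zoe    32    A     68               -36
group by zone, min of mins_minus_miles:
zone
A   -36
B   -49
D   -30
E    -5
Name: mins_minus_miles, dtype: int64
Taking the value at index 'E' gives -5.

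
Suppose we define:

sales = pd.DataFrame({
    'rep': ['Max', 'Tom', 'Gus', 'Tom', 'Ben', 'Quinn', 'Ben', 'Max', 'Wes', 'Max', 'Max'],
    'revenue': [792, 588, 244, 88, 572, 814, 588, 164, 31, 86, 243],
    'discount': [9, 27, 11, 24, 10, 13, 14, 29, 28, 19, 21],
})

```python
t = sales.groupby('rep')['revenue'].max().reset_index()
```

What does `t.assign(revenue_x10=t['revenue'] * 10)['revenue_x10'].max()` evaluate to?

group by rep, max of revenue:
rep
Ben      588
Gus      244
Max      792
Quinn    814
Tom      588
Wes       31
Name: revenue, dtype: int64
reset_index():
     rep  revenue
0    Ben      588
1    Gus      244
2    Max      792
3  Quinn      814
4    Tom      588
5    Wes       31
add column revenue_x10 = t['revenue'] * 10:
     rep  revenue  revenue_x10
0    Ben      588         5880
1    Gus      244         2440
2    Max      792         7920
3  Quinn      814         8140
4    Tom      588         5880
5    Wes       31          310
Finally, max of column 'revenue_x10' = 8140.

8140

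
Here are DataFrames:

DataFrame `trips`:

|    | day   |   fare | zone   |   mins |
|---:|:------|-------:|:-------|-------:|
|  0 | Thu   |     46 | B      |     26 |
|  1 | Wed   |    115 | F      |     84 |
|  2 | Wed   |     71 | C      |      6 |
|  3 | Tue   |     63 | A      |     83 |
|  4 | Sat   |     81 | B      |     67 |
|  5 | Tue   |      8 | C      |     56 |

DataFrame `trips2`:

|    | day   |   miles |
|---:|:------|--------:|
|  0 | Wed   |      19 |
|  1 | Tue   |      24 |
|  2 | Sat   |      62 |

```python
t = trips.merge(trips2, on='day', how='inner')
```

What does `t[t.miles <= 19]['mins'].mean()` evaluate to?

45.0

merge on 'day' (how='inner') → 5 rows:
   day  fare zone  mins  miles
0  Wed   115    F    84     19
1  Wed    71    C     6     19
2  Tue    63    A    83     24
3  Sat    81    B    67     62
4  Tue     8    C    56     24
filter rows where miles <= 19:
   day  fare zone  mins  miles
0  Wed   115    F    84     19
1  Wed    71    C     6     19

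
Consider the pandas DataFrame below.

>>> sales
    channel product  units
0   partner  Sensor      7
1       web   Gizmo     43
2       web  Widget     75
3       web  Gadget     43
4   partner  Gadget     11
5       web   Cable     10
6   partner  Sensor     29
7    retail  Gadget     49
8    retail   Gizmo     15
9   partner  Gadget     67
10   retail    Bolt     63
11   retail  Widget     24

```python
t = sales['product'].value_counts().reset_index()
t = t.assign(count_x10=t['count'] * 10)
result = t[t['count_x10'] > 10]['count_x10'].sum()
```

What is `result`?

100

value_counts of product:
product
Gadget    4
Sensor    2
Gizmo     2
Widget    2
Cable     1
Bolt      1
Name: count, dtype: int64
reset_index():
  product  count
0  Gadget      4
1  Sensor      2
2   Gizmo      2
3  Widget      2
4   Cable      1
5    Bolt      1
add column count_x10 = t['count'] * 10:
  product  count  count_x10
0  Gadget      4         40
1  Sensor      2         20
2   Gizmo      2         20
3  Widget      2         20
4   Cable      1         10
5    Bolt      1         10
filter rows where count_x10 > 10:
  product  count  count_x10
0  Gadget      4         40
1  Sensor      2         20
2   Gizmo      2         20
3  Widget      2         20
Then the sum of column 'count_x10': 100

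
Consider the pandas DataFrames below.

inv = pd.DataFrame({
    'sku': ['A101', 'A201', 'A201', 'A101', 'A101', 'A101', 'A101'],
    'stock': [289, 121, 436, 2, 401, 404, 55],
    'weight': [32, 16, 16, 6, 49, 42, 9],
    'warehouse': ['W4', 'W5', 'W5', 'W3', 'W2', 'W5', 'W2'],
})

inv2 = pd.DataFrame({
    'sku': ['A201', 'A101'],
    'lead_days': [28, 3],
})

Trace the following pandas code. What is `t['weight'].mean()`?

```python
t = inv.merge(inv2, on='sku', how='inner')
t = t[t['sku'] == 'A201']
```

merge on 'sku' (how='inner') → 7 rows:
    sku  stock  weight warehouse  lead_days
0  A101    289      32        W4          3
1  A201    121      16        W5         28
2  A201    436      16        W5         28
3  A101      2       6        W3          3
4  A101    401      49        W2          3
5  A101    404      42        W5          3
6  A101     55       9        W2          3
filter rows where sku == 'A201':
    sku  stock  weight warehouse  lead_days
1  A201    121      16        W5         28
2  A201    436      16        W5         28
Then the mean of column 'weight': 16.0

16.0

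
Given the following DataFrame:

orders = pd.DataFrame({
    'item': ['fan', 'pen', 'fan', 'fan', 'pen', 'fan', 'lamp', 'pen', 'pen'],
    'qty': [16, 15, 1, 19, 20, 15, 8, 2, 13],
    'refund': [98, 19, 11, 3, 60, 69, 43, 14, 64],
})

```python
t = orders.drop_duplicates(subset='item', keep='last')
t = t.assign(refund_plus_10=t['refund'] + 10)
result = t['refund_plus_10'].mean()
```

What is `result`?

68.6666666667

drop duplicate item (keep=last):
   item  qty  refund
5   fan   15      69
6  lamp    8      43
8   pen   13      64
add column refund_plus_10 = t['refund'] + 10:
   item  qty  refund  refund_plus_10
5   fan   15      69              79
6  lamp    8      43              53
8   pen   13      64              74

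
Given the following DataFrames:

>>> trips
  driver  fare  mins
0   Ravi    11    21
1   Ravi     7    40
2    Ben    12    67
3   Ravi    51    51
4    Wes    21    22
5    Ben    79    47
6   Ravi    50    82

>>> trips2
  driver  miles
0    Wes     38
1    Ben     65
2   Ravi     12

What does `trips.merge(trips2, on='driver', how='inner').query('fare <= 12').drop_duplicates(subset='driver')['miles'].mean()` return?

merge on 'driver' (how='inner') → 7 rows:
  driver  fare  mins  miles
0   Ravi    11    21     12
1   Ravi     7    40     12
2    Ben    12    67     65
3   Ravi    51    51     12
4    Wes    21    22     38
5    Ben    79    47     65
6   Ravi    50    82     12
filter rows where fare <= 12:
  driver  fare  mins  miles
0   Ravi    11    21     12
1   Ravi     7    40     12
2    Ben    12    67     65
drop duplicate driver (keep=first):
  driver  fare  mins  miles
0   Ravi    11    21     12
2    Ben    12    67     65

38.5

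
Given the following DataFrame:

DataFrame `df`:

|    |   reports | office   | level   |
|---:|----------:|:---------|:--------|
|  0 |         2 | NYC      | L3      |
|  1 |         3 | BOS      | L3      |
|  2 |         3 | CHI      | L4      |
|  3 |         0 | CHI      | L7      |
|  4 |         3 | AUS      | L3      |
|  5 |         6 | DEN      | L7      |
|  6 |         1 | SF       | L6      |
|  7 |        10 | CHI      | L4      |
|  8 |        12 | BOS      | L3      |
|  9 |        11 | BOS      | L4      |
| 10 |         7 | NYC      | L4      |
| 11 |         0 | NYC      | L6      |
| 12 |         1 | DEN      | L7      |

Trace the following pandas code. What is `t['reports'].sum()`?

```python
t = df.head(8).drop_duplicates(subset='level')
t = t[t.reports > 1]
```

take first 8 rows:
   reports office level
0        2    NYC    L3
1        3    BOS    L3
2        3    CHI    L4
3        0    CHI    L7
4        3    AUS    L3
5        6    DEN    L7
6        1     SF    L6
7       10    CHI    L4
drop duplicate level (keep=first):
   reports office level
0        2    NYC    L3
2        3    CHI    L4
3        0    CHI    L7
6        1     SF    L6
filter rows where reports > 1:
   reports office level
0        2    NYC    L3
2        3    CHI    L4
Hence 5.

5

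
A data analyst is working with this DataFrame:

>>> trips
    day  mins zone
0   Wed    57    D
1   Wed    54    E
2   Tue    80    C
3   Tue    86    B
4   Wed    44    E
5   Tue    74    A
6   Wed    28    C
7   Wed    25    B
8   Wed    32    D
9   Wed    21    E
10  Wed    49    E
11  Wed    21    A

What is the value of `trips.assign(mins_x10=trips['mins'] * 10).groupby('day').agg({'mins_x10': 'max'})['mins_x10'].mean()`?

715.0

add column mins_x10 = trips['mins'] * 10:
    day  mins zone  mins_x10
0   Wed    57    D       570
1   Wed    54    E       540
2   Tue    80    C       800
3   Tue    86    B       860
4   Wed    44    E       440
5   Tue    74    A       740
6   Wed    28    C       280
7   Wed    25    B       250
8   Wed    32    D       320
9   Wed    21    E       210
10  Wed    49    E       490
11  Wed    21    A       210
group by day, max of mins_x10:
     mins_x10
day          
Tue       860
Wed       570
mean of column 'mins_x10' → 715.0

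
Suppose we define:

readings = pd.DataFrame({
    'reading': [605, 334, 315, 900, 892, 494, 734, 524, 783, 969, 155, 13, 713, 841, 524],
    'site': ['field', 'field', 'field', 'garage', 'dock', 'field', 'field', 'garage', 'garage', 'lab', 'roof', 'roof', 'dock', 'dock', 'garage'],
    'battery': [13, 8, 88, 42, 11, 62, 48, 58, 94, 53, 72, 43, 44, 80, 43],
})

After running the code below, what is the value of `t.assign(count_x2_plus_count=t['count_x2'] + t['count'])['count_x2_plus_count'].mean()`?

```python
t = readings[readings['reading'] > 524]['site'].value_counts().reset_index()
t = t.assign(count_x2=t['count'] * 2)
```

6.0

filter rows where reading > 524:
    reading    site  battery
0       605   field       13
3       900  garage       42
4       892    dock       11
6       734   field       48
8       783  garage       94
9       969     lab       53
12      713    dock       44
13      841    dock       80
value_counts of site:
site
dock      3
field     2
garage    2
lab       1
Name: count, dtype: int64
reset_index():
     site  count
0    dock      3
1   field      2
2  garage      2
3     lab      1
add column count_x2 = t['count'] * 2:
     site  count  count_x2
0    dock      3         6
1   field      2         4
2  garage      2         4
3     lab      1         2
add column count_x2_plus_count = t['count_x2'] + t['count']:
     site  count  count_x2  count_x2_plus_count
0    dock      3         6                    9
1   field      2         4                    6
2  garage      2         4                    6
3     lab      1         2                    3
Hence 6.0.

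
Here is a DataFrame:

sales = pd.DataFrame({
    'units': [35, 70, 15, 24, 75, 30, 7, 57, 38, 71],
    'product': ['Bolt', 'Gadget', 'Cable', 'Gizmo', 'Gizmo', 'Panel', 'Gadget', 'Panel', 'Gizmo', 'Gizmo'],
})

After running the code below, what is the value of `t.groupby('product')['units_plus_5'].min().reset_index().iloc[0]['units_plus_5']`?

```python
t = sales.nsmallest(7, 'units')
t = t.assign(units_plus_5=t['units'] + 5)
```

40

take 7 rows with smallest units:
   units product
6      7  Gadget
2     15   Cable
3     24   Gizmo
5     30   Panel
0     35    Bolt
8     38   Gizmo
7     57   Panel
add column units_plus_5 = t['units'] + 5:
   units product  units_plus_5
6      7  Gadget            12
2     15   Cable            20
3     24   Gizmo            29
5     30   Panel            35
0     35    Bolt            40
8     38   Gizmo            43
7     57   Panel            62
group by product, min of units_plus_5:
product
Bolt      40
Cable     20
Gadget    12
Gizmo     29
Panel     35
Name: units_plus_5, dtype: int64
reset_index():
  product  units_plus_5
0    Bolt            40
1   Cable            20
2  Gadget            12
3   Gizmo            29
4   Panel            35
Hence 40.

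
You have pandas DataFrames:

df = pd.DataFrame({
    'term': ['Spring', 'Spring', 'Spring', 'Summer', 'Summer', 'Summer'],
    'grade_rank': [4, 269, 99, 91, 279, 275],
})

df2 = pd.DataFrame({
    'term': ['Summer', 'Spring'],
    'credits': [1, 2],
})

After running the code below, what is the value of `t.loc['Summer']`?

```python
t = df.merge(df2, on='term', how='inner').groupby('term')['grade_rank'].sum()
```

645

merge on 'term' (how='inner') → 6 rows:
     term  grade_rank  credits
0  Spring           4        2
1  Spring         269        2
2  Spring          99        2
3  Summer          91        1
4  Summer         279        1
5  Summer         275        1
group by term, sum of grade_rank:
term
Spring    372
Summer    645
Name: grade_rank, dtype: int64
Taking the value at index 'Summer' gives 645.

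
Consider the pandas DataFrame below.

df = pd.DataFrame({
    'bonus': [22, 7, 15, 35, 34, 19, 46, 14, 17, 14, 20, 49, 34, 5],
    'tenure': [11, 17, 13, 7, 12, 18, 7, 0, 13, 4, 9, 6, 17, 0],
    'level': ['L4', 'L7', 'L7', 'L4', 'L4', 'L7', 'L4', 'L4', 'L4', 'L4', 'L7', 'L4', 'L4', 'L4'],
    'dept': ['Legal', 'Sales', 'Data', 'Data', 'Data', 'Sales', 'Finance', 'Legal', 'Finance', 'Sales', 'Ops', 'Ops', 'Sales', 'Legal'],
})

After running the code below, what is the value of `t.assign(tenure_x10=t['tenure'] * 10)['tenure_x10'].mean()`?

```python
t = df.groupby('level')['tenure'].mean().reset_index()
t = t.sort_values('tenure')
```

109.75

group by level, mean of tenure:
level
L4     7.70
L7    14.25
Name: tenure, dtype: float64
reset_index():
  level  tenure
0    L4    7.70
1    L7   14.25
sort by tenure:
  level  tenure
0    L4    7.70
1    L7   14.25
add column tenure_x10 = t['tenure'] * 10:
  level  tenure  tenure_x10
0    L4    7.70        77.0
1    L7   14.25       142.5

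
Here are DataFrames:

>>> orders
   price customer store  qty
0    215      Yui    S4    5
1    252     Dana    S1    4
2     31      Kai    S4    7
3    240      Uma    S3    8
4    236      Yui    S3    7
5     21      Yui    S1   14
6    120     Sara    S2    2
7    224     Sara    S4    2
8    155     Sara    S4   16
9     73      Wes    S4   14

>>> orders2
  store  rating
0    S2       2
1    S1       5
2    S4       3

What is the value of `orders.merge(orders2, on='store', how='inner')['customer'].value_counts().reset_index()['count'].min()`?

1

merge on 'store' (how='inner') → 8 rows:
   price customer store  qty  rating
0    215      Yui    S4    5       3
1    252     Dana    S1    4       5
2     31      Kai    S4    7       3
3     21      Yui    S1   14       5
4    120     Sara    S2    2       2
5    224     Sara    S4    2       3
6    155     Sara    S4   16       3
7     73      Wes    S4   14       3
value_counts of customer:
customer
Sara    3
Yui     2
Dana    1
Kai     1
Wes     1
Name: count, dtype: int64
reset_index():
  customer  count
0     Sara      3
1      Yui      2
2     Dana      1
3      Kai      1
4      Wes      1
Then the min of column 'count': 1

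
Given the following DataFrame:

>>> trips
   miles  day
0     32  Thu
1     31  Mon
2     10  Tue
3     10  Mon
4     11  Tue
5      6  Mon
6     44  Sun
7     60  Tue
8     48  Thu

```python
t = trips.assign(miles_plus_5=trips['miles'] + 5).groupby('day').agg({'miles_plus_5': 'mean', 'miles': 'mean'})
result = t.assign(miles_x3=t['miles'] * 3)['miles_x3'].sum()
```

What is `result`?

add column miles_plus_5 = trips['miles'] + 5:
   miles  day  miles_plus_5
0     32  Thu            37
1     31  Mon            36
2     10  Tue            15
3     10  Mon            15
4     11  Tue            16
5      6  Mon            11
6     44  Sun            49
7     60  Tue            65
8     48  Thu            53
group by day: mean(miles_plus_5), mean(miles):
     miles_plus_5      miles
day                         
Mon     20.666667  15.666667
Sun     49.000000  44.000000
Thu     45.000000  40.000000
Tue     32.000000  27.000000
add column miles_x3 = t['miles'] * 3:
     miles_plus_5      miles  miles_x3
day                                   
Mon     20.666667  15.666667      47.0
Sun     49.000000  44.000000     132.0
Thu     45.000000  40.000000     120.0
Tue     32.000000  27.000000      81.0

380.0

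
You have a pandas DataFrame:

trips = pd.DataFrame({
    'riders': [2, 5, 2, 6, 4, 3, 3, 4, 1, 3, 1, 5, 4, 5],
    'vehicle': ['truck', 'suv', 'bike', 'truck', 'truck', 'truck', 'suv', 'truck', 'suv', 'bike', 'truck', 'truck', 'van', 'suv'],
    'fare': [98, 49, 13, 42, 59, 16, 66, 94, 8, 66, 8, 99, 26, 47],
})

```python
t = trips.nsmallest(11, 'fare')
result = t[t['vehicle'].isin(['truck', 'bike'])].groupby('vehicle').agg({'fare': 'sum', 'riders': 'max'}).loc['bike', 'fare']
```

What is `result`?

79

take 11 rows with smallest fare:
    riders vehicle  fare
8        1     suv     8
10       1   truck     8
2        2    bike    13
5        3   truck    16
12       4     van    26
3        6   truck    42
13       5     suv    47
1        5     suv    49
4        4   truck    59
6        3     suv    66
9        3    bike    66
filter rows where vehicle in ['truck', 'bike']:
    riders vehicle  fare
10       1   truck     8
2        2    bike    13
5        3   truck    16
3        6   truck    42
4        4   truck    59
9        3    bike    66
group by vehicle: sum(fare), max(riders):
         fare  riders
vehicle              
bike       79       3
truck     125       6
value at row 'bike', column 'fare' → 79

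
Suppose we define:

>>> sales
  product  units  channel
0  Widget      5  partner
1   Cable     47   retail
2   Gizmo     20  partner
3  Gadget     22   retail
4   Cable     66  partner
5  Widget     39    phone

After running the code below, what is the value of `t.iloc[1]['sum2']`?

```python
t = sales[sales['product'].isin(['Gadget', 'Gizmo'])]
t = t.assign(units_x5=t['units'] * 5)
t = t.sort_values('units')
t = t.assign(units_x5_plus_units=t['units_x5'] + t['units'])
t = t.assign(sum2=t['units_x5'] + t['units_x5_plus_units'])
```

filter rows where product in ['Gadget', 'Gizmo']:
  product  units  channel
2   Gizmo     20  partner
3  Gadget     22   retail
add column units_x5 = t['units'] * 5:
  product  units  channel  units_x5
2   Gizmo     20  partner       100
3  Gadget     22   retail       110
sort by units:
  product  units  channel  units_x5
2   Gizmo     20  partner       100
3  Gadget     22   retail       110
add column units_x5_plus_units = t['units_x5'] + t['units']:
  product  units  channel  units_x5  units_x5_plus_units
2   Gizmo     20  partner       100                  120
3  Gadget     22   retail       110                  132
add column sum2 = t['units_x5'] + t['units_x5_plus_units']:
  product  units  channel  units_x5  units_x5_plus_units  sum2
2   Gizmo     20  partner       100                  120   220
3  Gadget     22   retail       110                  132   242

242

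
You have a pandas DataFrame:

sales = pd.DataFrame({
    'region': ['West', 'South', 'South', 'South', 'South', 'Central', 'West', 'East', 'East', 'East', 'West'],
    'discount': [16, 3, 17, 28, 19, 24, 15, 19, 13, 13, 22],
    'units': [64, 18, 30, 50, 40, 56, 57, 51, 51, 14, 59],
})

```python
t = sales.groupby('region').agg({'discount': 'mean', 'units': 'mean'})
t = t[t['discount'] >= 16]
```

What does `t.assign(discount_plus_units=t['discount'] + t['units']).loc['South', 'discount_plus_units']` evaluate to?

group by region: mean(discount), mean(units):
          discount      units
region                       
Central  24.000000  56.000000
East     15.000000  38.666667
South    16.750000  34.500000
West     17.666667  60.000000
filter rows where discount >= 16:
          discount  units
region                   
Central  24.000000   56.0
South    16.750000   34.5
West     17.666667   60.0
add column discount_plus_units = t['discount'] + t['units']:
          discount  units  discount_plus_units
region                                        
Central  24.000000   56.0            80.000000
South    16.750000   34.5            51.250000
West     17.666667   60.0            77.666667
Reading off the value at row 'South', column 'discount_plus_units', we get 51.25.

51.25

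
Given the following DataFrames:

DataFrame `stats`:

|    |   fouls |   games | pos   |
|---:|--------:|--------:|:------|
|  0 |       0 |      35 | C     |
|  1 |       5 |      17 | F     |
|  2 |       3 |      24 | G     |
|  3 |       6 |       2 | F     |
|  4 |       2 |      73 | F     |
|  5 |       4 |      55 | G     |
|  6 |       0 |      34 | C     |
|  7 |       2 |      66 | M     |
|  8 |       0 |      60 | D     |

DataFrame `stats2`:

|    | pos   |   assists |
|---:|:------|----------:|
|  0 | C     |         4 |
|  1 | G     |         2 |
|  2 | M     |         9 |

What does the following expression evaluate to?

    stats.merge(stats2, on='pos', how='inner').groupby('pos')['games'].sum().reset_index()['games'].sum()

214

merge on 'pos' (how='inner') → 5 rows:
   fouls  games pos  assists
0      0     35   C        4
1      3     24   G        2
2      4     55   G        2
3      0     34   C        4
4      2     66   M        9
group by pos, sum of games:
pos
C    69
G    79
M    66
Name: games, dtype: int64
reset_index():
  pos  games
0   C     69
1   G     79
2   M     66
Finally, sum of column 'games' = 214.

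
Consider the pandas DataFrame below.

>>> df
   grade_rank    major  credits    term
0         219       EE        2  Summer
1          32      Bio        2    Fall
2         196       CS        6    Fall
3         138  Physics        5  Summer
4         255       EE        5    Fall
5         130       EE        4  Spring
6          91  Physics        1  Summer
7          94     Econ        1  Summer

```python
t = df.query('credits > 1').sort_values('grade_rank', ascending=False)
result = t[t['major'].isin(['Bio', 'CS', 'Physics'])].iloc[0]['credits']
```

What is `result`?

filter rows where credits > 1:
   grade_rank    major  credits    term
0         219       EE        2  Summer
1          32      Bio        2    Fall
2         196       CS        6    Fall
3         138  Physics        5  Summer
4         255       EE        5    Fall
5         130       EE        4  Spring
sort by grade_rank descending:
   grade_rank    major  credits    term
4         255       EE        5    Fall
0         219       EE        2  Summer
2         196       CS        6    Fall
3         138  Physics        5  Summer
5         130       EE        4  Spring
1          32      Bio        2    Fall
filter rows where major in ['Bio', 'CS', 'Physics']:
   grade_rank    major  credits    term
2         196       CS        6    Fall
3         138  Physics        5  Summer
1          32      Bio        2    Fall
Taking the value at position 0, column 'credits' gives 6.

6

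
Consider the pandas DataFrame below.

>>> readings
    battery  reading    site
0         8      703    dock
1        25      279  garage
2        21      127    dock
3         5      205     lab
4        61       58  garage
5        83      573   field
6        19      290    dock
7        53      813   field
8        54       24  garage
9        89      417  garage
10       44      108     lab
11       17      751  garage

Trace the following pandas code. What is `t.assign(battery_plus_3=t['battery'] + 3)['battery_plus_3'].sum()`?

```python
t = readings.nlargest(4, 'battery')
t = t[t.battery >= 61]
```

242

take 4 rows with largest battery:
   battery  reading    site
9       89      417  garage
5       83      573   field
4       61       58  garage
8       54       24  garage
filter rows where battery >= 61:
   battery  reading    site
9       89      417  garage
5       83      573   field
4       61       58  garage
add column battery_plus_3 = t['battery'] + 3:
   battery  reading    site  battery_plus_3
9       89      417  garage              92
5       83      573   field              86
4       61       58  garage              64
Reading off the sum of column 'battery_plus_3', we get 242.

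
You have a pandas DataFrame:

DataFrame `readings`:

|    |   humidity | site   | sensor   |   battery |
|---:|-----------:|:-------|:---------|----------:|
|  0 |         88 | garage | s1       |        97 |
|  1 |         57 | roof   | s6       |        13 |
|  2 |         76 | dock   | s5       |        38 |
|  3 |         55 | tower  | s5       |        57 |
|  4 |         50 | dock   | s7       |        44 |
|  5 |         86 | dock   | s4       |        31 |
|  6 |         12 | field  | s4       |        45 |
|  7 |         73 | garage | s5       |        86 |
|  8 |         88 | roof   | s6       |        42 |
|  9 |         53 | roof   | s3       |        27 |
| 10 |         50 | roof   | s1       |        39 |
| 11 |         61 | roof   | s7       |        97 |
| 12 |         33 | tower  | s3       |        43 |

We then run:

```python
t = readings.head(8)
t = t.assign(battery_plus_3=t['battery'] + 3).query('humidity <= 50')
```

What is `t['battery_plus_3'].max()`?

48

take first 8 rows:
   humidity    site sensor  battery
0        88  garage     s1       97
1        57    roof     s6       13
2        76    dock     s5       38
3        55   tower     s5       57
4        50    dock     s7       44
5        86    dock     s4       31
6        12   field     s4       45
7        73  garage     s5       86
add column battery_plus_3 = t['battery'] + 3:
   humidity    site sensor  battery  battery_plus_3
0        88  garage     s1       97             100
1        57    roof     s6       13              16
2        76    dock     s5       38              41
3        55   tower     s5       57              60
4        50    dock     s7       44              47
5        86    dock     s4       31              34
6        12   field     s4       45              48
7        73  garage     s5       86              89
filter rows where humidity <= 50:
   humidity   site sensor  battery  battery_plus_3
4        50   dock     s7       44              47
6        12  field     s4       45              48
Reading off the max of column 'battery_plus_3', we get 48.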